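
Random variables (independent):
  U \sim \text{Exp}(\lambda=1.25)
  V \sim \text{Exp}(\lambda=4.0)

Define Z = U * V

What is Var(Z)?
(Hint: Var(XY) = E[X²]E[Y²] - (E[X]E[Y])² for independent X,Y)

Var(XY) = E[X²]E[Y²] - (E[X]E[Y])²
E[U] = 0.8, Var(U) = 0.64
E[V] = 0.25, Var(V) = 0.0625
E[U²] = 0.64 + 0.8² = 1.28
E[V²] = 0.0625 + 0.25² = 0.125
Var(Z) = 1.28*0.125 - (0.8*0.25)²
= 0.16 - 0.04 = 0.12

0.12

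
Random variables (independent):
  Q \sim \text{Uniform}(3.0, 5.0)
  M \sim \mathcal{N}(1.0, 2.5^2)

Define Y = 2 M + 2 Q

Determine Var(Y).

For independent RVs: Var(aX + bY) = a²Var(X) + b²Var(Y)
Var(Q) = 0.33333333
Var(M) = 6.25
Var(Y) = 2²*0.33333333 + 2²*6.25
= 4*0.33333333 + 4*6.25 = 26.333333

26.333333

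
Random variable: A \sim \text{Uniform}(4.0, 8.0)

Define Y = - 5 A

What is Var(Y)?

For Y = aA + b: Var(Y) = a² * Var(A)
Var(A) = (8 - 4)^2/12 = 1.3333333
Var(Y) = (-5)² * 1.3333333 = 25 * 1.3333333 = 33.333333

33.333333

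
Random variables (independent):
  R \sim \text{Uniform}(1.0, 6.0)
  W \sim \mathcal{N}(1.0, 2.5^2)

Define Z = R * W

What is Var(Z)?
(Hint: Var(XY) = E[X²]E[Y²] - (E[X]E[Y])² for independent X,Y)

Var(XY) = E[X²]E[Y²] - (E[X]E[Y])²
E[R] = 3.5, Var(R) = 2.0833333
E[W] = 1, Var(W) = 6.25
E[R²] = 2.0833333 + 3.5² = 14.333333
E[W²] = 6.25 + 1² = 7.25
Var(Z) = 14.333333*7.25 - (3.5*1)²
= 103.91667 - 12.25 = 91.666667

91.666667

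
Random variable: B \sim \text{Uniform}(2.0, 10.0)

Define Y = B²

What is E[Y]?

Using E[X²] = Var(X) + (E[X])²:
E[B] = 6
Var(B) = (10 - 2)^2/12 = 5.3333333
E[B²] = 5.3333333 + 6² = 5.3333333 + 36 = 41.333333

41.333333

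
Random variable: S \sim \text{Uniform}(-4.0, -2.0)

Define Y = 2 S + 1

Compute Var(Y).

For Y = aS + b: Var(Y) = a² * Var(S)
Var(S) = (-2 + 4)^2/12 = 0.33333333
Var(Y) = 2² * 0.33333333 = 4 * 0.33333333 = 1.3333333

1.3333333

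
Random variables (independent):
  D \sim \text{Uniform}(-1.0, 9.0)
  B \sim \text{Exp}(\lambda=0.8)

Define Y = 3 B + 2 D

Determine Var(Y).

For independent RVs: Var(aX + bY) = a²Var(X) + b²Var(Y)
Var(D) = 8.3333333
Var(B) = 1.5625
Var(Y) = 2²*8.3333333 + 3²*1.5625
= 4*8.3333333 + 9*1.5625 = 47.395833

47.395833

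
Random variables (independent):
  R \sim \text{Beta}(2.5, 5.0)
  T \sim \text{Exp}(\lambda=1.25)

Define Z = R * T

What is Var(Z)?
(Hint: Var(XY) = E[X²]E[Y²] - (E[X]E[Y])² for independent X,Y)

Var(XY) = E[X²]E[Y²] - (E[X]E[Y])²
E[R] = 0.33333333, Var(R) = 0.026143791
E[T] = 0.8, Var(T) = 0.64
E[R²] = 0.026143791 + 0.33333333² = 0.1372549
E[T²] = 0.64 + 0.8² = 1.28
Var(Z) = 0.1372549*1.28 - (0.33333333*0.8)²
= 0.17568627 - 0.071111111 = 0.10457516

0.10457516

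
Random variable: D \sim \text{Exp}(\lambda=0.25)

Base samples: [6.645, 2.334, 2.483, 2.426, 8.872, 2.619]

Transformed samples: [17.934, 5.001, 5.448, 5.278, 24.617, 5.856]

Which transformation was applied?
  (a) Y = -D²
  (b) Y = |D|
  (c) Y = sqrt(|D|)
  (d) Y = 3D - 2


Checking option (d) Y = 3D - 2:
  D = 6.645 -> Y = 17.934 ✓
  D = 2.334 -> Y = 5.001 ✓
  D = 2.483 -> Y = 5.448 ✓
All samples match this transformation.

(d) 3D - 2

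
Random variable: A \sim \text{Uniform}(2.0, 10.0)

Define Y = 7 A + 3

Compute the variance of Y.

For Y = aA + b: Var(Y) = a² * Var(A)
Var(A) = (10 - 2)^2/12 = 5.3333333
Var(Y) = 7² * 5.3333333 = 49 * 5.3333333 = 261.33333

261.33333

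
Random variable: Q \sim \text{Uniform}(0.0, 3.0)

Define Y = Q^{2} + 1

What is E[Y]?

E[Y] = 1*E[Q²] + 1
E[Q] = 1.5
E[Q²] = Var(Q) + (E[Q])² = 0.75 + 2.25 = 3
E[Y] = 1*3 + 1 = 4

4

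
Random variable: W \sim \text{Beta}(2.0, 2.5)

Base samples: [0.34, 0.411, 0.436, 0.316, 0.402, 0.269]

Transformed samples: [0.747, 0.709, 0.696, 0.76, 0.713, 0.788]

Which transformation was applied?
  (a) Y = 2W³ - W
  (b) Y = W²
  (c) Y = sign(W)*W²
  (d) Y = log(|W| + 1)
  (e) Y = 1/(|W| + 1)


Checking option (e) Y = 1/(|W| + 1):
  W = 0.34 -> Y = 0.747 ✓
  W = 0.411 -> Y = 0.709 ✓
  W = 0.436 -> Y = 0.696 ✓
All samples match this transformation.

(e) 1/(|W| + 1)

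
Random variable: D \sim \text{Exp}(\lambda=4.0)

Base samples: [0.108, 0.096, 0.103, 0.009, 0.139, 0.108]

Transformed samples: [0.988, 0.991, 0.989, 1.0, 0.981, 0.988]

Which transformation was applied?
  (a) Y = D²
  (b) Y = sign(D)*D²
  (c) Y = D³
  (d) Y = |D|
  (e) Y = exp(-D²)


Checking option (e) Y = exp(-D²):
  D = 0.108 -> Y = 0.988 ✓
  D = 0.096 -> Y = 0.991 ✓
  D = 0.103 -> Y = 0.989 ✓
All samples match this transformation.

(e) exp(-D²)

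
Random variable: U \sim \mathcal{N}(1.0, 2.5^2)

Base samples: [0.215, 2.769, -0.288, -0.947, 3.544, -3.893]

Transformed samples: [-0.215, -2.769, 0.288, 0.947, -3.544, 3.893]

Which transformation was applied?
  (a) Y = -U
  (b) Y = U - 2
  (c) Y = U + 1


Checking option (a) Y = -U:
  U = 0.215 -> Y = -0.215 ✓
  U = 2.769 -> Y = -2.769 ✓
  U = -0.288 -> Y = 0.288 ✓
All samples match this transformation.

(a) -U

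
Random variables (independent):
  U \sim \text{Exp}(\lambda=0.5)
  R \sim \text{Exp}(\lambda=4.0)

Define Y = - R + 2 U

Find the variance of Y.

For independent RVs: Var(aX + bY) = a²Var(X) + b²Var(Y)
Var(U) = 4
Var(R) = 0.0625
Var(Y) = 2²*4 + (-1)²*0.0625
= 4*4 + 1*0.0625 = 16.0625

16.0625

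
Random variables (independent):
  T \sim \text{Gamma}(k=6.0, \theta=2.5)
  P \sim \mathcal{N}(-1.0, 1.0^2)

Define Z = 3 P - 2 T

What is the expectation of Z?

E[Z] = -2*E[T] + 3*E[P]
E[T] = 15
E[P] = -1
E[Z] = -2*15 + 3*(-1) = -33

-33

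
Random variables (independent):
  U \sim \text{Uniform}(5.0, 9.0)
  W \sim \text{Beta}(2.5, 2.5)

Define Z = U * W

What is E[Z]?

For independent RVs: E[XY] = E[X]*E[Y]
E[U] = 7
E[W] = 0.5
E[Z] = 7 * 0.5 = 3.5

3.5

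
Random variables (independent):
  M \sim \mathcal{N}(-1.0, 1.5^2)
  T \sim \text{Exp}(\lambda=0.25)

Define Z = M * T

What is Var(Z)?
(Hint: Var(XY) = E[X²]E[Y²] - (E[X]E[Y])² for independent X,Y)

Var(XY) = E[X²]E[Y²] - (E[X]E[Y])²
E[M] = -1, Var(M) = 2.25
E[T] = 4, Var(T) = 16
E[M²] = 2.25 + (-1)² = 3.25
E[T²] = 16 + 4² = 32
Var(Z) = 3.25*32 - (-1*4)²
= 104 - 16 = 88

88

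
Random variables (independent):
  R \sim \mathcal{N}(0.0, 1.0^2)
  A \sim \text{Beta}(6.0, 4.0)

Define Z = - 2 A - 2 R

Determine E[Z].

E[Z] = -2*E[R] - 2*E[A]
E[R] = 0
E[A] = 0.6
E[Z] = -2*0 - 2*0.6 = -1.2

-1.2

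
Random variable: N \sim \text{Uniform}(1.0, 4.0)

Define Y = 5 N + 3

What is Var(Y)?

For Y = aN + b: Var(Y) = a² * Var(N)
Var(N) = (4 - 1)^2/12 = 0.75
Var(Y) = 5² * 0.75 = 25 * 0.75 = 18.75

18.75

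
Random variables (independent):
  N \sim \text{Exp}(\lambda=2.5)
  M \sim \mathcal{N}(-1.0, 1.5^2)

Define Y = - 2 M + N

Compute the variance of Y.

For independent RVs: Var(aX + bY) = a²Var(X) + b²Var(Y)
Var(N) = 0.16
Var(M) = 2.25
Var(Y) = 1²*0.16 + (-2)²*2.25
= 1*0.16 + 4*2.25 = 9.16

9.16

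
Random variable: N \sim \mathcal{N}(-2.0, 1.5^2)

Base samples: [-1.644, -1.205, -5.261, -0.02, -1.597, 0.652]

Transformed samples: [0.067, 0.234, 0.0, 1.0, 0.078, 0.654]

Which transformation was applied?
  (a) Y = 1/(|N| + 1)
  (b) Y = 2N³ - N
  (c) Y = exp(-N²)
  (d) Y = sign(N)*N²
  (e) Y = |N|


Checking option (c) Y = exp(-N²):
  N = -1.644 -> Y = 0.067 ✓
  N = -1.205 -> Y = 0.234 ✓
  N = -5.261 -> Y = 0.0 ✓
All samples match this transformation.

(c) exp(-N²)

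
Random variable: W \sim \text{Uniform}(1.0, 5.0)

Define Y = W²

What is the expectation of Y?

E[W²] = Var(W) + (E[W])² = 1.3333333 + 9 = 10.333333

10.333333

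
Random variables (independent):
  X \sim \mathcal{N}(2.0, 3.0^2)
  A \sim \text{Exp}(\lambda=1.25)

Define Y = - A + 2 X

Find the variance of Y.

For independent RVs: Var(aX + bY) = a²Var(X) + b²Var(Y)
Var(X) = 9
Var(A) = 0.64
Var(Y) = 2²*9 + (-1)²*0.64
= 4*9 + 1*0.64 = 36.64

36.64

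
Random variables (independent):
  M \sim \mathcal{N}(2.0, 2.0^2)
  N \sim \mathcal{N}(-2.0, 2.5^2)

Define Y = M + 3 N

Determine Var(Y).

For independent RVs: Var(aX + bY) = a²Var(X) + b²Var(Y)
Var(M) = 4
Var(N) = 6.25
Var(Y) = 1²*4 + 3²*6.25
= 1*4 + 9*6.25 = 60.25

60.25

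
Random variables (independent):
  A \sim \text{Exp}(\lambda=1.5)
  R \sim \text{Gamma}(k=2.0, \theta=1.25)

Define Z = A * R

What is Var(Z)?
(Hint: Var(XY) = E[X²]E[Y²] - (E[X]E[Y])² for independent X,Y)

Var(XY) = E[X²]E[Y²] - (E[X]E[Y])²
E[A] = 0.66666667, Var(A) = 0.44444444
E[R] = 2.5, Var(R) = 3.125
E[A²] = 0.44444444 + 0.66666667² = 0.88888889
E[R²] = 3.125 + 2.5² = 9.375
Var(Z) = 0.88888889*9.375 - (0.66666667*2.5)²
= 8.3333333 - 2.7777778 = 5.5555556

5.5555556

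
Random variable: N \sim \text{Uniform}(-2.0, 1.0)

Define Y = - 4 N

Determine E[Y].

For Y = -4N:
E[Y] = -4 * E[N]
E[N] = (-2 + 1)/2 = -0.5
E[Y] = -4 * (-0.5) = 2

2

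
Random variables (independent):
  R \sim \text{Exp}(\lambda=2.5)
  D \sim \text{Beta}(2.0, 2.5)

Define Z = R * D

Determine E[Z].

For independent RVs: E[XY] = E[X]*E[Y]
E[R] = 0.4
E[D] = 0.44444444
E[Z] = 0.4 * 0.44444444 = 0.17777778

0.17777778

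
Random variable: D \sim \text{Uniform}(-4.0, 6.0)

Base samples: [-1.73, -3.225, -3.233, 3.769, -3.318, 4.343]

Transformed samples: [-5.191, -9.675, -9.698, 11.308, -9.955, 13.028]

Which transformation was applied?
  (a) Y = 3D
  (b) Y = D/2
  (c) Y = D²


Checking option (a) Y = 3D:
  D = -1.73 -> Y = -5.191 ✓
  D = -3.225 -> Y = -9.675 ✓
  D = -3.233 -> Y = -9.698 ✓
All samples match this transformation.

(a) 3D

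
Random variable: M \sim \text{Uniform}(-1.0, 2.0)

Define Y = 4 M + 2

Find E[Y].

For Y = 4M + 2:
E[Y] = 4 * E[M] + 2
E[M] = (-1 + 2)/2 = 0.5
E[Y] = 4 * 0.5 + 2 = 4

4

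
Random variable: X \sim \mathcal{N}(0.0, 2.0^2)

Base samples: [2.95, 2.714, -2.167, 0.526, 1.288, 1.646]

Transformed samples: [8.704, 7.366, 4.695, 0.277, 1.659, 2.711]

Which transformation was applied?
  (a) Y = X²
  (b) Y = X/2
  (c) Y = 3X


Checking option (a) Y = X²:
  X = 2.95 -> Y = 8.704 ✓
  X = 2.714 -> Y = 7.366 ✓
  X = -2.167 -> Y = 4.695 ✓
All samples match this transformation.

(a) X²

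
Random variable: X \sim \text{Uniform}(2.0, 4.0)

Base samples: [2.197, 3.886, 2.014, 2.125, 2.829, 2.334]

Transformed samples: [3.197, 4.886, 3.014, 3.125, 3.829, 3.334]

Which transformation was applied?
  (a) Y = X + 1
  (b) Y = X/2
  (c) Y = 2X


Checking option (a) Y = X + 1:
  X = 2.197 -> Y = 3.197 ✓
  X = 3.886 -> Y = 4.886 ✓
  X = 2.014 -> Y = 3.014 ✓
All samples match this transformation.

(a) X + 1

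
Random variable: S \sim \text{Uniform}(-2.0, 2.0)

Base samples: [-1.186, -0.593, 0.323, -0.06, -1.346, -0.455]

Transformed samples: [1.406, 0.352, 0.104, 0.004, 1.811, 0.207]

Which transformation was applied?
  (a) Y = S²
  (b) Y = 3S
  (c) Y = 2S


Checking option (a) Y = S²:
  S = -1.186 -> Y = 1.406 ✓
  S = -0.593 -> Y = 0.352 ✓
  S = 0.323 -> Y = 0.104 ✓
All samples match this transformation.

(a) S²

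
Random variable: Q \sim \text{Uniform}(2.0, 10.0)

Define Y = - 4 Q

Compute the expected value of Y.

For Y = -4Q:
E[Y] = -4 * E[Q]
E[Q] = (2 + 10)/2 = 6
E[Y] = -4 * 6 = -24

-24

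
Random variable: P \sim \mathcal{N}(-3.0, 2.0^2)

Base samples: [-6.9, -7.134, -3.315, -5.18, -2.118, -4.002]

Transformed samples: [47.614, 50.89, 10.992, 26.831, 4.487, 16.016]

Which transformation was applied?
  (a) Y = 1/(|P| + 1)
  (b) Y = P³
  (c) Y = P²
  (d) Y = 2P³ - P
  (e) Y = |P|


Checking option (c) Y = P²:
  P = -6.9 -> Y = 47.614 ✓
  P = -7.134 -> Y = 50.89 ✓
  P = -3.315 -> Y = 10.992 ✓
All samples match this transformation.

(c) P²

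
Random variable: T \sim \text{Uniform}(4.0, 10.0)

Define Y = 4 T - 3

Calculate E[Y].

For Y = 4T - 3:
E[Y] = 4 * E[T] - 3
E[T] = (4 + 10)/2 = 7
E[Y] = 4 * 7 - 3 = 25

25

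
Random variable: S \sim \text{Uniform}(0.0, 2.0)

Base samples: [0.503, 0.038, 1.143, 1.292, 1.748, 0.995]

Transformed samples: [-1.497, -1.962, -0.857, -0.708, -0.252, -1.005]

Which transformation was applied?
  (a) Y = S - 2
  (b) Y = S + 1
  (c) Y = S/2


Checking option (a) Y = S - 2:
  S = 0.503 -> Y = -1.497 ✓
  S = 0.038 -> Y = -1.962 ✓
  S = 1.143 -> Y = -0.857 ✓
All samples match this transformation.

(a) S - 2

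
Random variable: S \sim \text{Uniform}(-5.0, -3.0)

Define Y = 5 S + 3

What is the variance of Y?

For Y = aS + b: Var(Y) = a² * Var(S)
Var(S) = (-3 + 5)^2/12 = 0.33333333
Var(Y) = 5² * 0.33333333 = 25 * 0.33333333 = 8.3333333

8.3333333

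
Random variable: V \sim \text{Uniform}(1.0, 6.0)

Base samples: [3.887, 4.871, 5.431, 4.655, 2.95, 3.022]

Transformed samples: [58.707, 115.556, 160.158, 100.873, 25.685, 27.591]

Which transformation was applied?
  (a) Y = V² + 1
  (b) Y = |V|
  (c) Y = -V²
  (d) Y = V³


Checking option (d) Y = V³:
  V = 3.887 -> Y = 58.707 ✓
  V = 4.871 -> Y = 115.556 ✓
  V = 5.431 -> Y = 160.158 ✓
All samples match this transformation.

(d) V³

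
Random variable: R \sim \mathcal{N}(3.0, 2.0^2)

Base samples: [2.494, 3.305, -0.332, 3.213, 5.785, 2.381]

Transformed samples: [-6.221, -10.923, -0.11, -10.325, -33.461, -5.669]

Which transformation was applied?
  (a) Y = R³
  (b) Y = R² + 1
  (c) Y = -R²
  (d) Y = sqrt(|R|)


Checking option (c) Y = -R²:
  R = 2.494 -> Y = -6.221 ✓
  R = 3.305 -> Y = -10.923 ✓
  R = -0.332 -> Y = -0.11 ✓
All samples match this transformation.

(c) -R²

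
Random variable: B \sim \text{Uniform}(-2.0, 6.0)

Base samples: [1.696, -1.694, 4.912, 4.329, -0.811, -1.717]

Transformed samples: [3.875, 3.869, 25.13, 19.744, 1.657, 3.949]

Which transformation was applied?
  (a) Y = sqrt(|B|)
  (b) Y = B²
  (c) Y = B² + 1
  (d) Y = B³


Checking option (c) Y = B² + 1:
  B = 1.696 -> Y = 3.875 ✓
  B = -1.694 -> Y = 3.869 ✓
  B = 4.912 -> Y = 25.13 ✓
All samples match this transformation.

(c) B² + 1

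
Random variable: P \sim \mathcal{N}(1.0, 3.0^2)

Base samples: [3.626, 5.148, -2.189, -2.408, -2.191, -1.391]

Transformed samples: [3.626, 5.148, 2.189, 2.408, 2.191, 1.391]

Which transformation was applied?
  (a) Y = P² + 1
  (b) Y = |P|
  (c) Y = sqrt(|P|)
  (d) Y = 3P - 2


Checking option (b) Y = |P|:
  P = 3.626 -> Y = 3.626 ✓
  P = 5.148 -> Y = 5.148 ✓
  P = -2.189 -> Y = 2.189 ✓
All samples match this transformation.

(b) |P|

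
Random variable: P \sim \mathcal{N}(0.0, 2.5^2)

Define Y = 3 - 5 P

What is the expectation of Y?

For Y = -5P + 3:
E[Y] = -5 * E[P] + 3
E[P] = 0.0 = 0
E[Y] = -5 * 0 + 3 = 3

3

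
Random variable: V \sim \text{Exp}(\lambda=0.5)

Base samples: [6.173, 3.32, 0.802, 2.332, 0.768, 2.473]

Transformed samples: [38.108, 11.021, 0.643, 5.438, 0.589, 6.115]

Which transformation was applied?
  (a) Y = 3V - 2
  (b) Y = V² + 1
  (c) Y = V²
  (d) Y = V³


Checking option (c) Y = V²:
  V = 6.173 -> Y = 38.108 ✓
  V = 3.32 -> Y = 11.021 ✓
  V = 0.802 -> Y = 0.643 ✓
All samples match this transformation.

(c) V²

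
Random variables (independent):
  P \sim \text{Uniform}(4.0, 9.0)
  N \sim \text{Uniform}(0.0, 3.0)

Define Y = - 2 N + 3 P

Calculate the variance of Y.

For independent RVs: Var(aX + bY) = a²Var(X) + b²Var(Y)
Var(P) = 2.0833333
Var(N) = 0.75
Var(Y) = 3²*2.0833333 + (-2)²*0.75
= 9*2.0833333 + 4*0.75 = 21.75

21.75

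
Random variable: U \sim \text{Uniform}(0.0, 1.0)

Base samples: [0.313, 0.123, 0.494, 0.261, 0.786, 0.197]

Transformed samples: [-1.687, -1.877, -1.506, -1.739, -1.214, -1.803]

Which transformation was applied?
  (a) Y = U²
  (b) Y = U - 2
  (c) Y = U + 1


Checking option (b) Y = U - 2:
  U = 0.313 -> Y = -1.687 ✓
  U = 0.123 -> Y = -1.877 ✓
  U = 0.494 -> Y = -1.506 ✓
All samples match this transformation.

(b) U - 2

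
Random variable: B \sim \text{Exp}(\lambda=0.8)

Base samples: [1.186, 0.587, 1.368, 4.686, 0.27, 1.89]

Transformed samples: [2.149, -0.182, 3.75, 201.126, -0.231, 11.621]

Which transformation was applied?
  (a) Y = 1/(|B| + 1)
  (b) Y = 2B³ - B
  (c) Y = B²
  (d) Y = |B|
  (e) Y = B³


Checking option (b) Y = 2B³ - B:
  B = 1.186 -> Y = 2.149 ✓
  B = 0.587 -> Y = -0.182 ✓
  B = 1.368 -> Y = 3.75 ✓
All samples match this transformation.

(b) 2B³ - B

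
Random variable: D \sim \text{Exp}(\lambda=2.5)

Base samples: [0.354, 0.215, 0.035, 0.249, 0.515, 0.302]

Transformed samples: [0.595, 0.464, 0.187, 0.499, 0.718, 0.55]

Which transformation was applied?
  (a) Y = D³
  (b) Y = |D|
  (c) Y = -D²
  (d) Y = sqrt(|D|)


Checking option (d) Y = sqrt(|D|):
  D = 0.354 -> Y = 0.595 ✓
  D = 0.215 -> Y = 0.464 ✓
  D = 0.035 -> Y = 0.187 ✓
All samples match this transformation.

(d) sqrt(|D|)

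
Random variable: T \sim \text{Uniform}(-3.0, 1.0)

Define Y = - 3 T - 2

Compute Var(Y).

For Y = aT + b: Var(Y) = a² * Var(T)
Var(T) = (1 + 3)^2/12 = 1.3333333
Var(Y) = (-3)² * 1.3333333 = 9 * 1.3333333 = 12

12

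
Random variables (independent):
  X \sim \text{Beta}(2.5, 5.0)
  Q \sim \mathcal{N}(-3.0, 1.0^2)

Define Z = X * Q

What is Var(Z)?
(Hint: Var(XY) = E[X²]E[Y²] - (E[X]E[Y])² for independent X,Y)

Var(XY) = E[X²]E[Y²] - (E[X]E[Y])²
E[X] = 0.33333333, Var(X) = 0.026143791
E[Q] = -3, Var(Q) = 1
E[X²] = 0.026143791 + 0.33333333² = 0.1372549
E[Q²] = 1 + (-3)² = 10
Var(Z) = 0.1372549*10 - (0.33333333*(-3))²
= 1.372549 - 1 = 0.37254902

0.37254902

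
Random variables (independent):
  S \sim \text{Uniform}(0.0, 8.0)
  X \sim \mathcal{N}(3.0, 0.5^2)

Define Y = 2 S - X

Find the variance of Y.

For independent RVs: Var(aX + bY) = a²Var(X) + b²Var(Y)
Var(S) = 5.3333333
Var(X) = 0.25
Var(Y) = 2²*5.3333333 + (-1)²*0.25
= 4*5.3333333 + 1*0.25 = 21.583333

21.583333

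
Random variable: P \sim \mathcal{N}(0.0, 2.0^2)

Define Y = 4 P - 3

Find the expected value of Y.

For Y = 4P - 3:
E[Y] = 4 * E[P] - 3
E[P] = 0.0 = 0
E[Y] = 4 * 0 - 3 = -3

-3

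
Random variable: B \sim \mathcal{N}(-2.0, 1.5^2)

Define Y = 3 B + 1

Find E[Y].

For Y = 3B + 1:
E[Y] = 3 * E[B] + 1
E[B] = -2.0 = -2
E[Y] = 3 * (-2) + 1 = -5

-5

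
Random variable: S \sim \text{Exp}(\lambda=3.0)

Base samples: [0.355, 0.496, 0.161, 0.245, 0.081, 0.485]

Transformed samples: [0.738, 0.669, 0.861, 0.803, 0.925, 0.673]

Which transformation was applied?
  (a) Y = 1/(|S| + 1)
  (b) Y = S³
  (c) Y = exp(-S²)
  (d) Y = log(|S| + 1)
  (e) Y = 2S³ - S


Checking option (a) Y = 1/(|S| + 1):
  S = 0.355 -> Y = 0.738 ✓
  S = 0.496 -> Y = 0.669 ✓
  S = 0.161 -> Y = 0.861 ✓
All samples match this transformation.

(a) 1/(|S| + 1)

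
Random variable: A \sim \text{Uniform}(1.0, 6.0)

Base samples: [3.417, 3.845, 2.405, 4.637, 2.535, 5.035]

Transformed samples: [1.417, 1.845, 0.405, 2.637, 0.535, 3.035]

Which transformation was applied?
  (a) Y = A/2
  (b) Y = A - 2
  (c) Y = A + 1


Checking option (b) Y = A - 2:
  A = 3.417 -> Y = 1.417 ✓
  A = 3.845 -> Y = 1.845 ✓
  A = 2.405 -> Y = 0.405 ✓
All samples match this transformation.

(b) A - 2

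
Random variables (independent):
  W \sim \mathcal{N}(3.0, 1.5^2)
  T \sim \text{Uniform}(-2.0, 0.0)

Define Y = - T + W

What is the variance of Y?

For independent RVs: Var(aX + bY) = a²Var(X) + b²Var(Y)
Var(W) = 2.25
Var(T) = 0.33333333
Var(Y) = 1²*2.25 + (-1)²*0.33333333
= 1*2.25 + 1*0.33333333 = 2.5833333

2.5833333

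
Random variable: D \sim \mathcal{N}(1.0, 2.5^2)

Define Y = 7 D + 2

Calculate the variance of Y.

For Y = aD + b: Var(Y) = a² * Var(D)
Var(D) = 2.5^2 = 6.25
Var(Y) = 7² * 6.25 = 49 * 6.25 = 306.25

306.25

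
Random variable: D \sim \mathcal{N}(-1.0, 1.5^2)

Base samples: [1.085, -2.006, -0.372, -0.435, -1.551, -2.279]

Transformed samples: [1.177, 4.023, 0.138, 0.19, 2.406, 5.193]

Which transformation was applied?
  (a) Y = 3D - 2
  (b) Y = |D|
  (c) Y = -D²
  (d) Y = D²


Checking option (d) Y = D²:
  D = 1.085 -> Y = 1.177 ✓
  D = -2.006 -> Y = 4.023 ✓
  D = -0.372 -> Y = 0.138 ✓
All samples match this transformation.

(d) D²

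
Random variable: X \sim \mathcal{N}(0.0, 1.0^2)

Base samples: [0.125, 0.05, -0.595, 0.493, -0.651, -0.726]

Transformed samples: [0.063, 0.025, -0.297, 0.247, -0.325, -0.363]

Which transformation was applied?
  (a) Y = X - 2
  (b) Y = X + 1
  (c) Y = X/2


Checking option (c) Y = X/2:
  X = 0.125 -> Y = 0.063 ✓
  X = 0.05 -> Y = 0.025 ✓
  X = -0.595 -> Y = -0.297 ✓
All samples match this transformation.

(c) X/2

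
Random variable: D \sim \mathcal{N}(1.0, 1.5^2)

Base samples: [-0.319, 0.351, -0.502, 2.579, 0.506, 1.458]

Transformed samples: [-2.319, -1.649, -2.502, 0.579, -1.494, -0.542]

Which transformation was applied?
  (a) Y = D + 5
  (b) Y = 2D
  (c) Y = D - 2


Checking option (c) Y = D - 2:
  D = -0.319 -> Y = -2.319 ✓
  D = 0.351 -> Y = -1.649 ✓
  D = -0.502 -> Y = -2.502 ✓
All samples match this transformation.

(c) D - 2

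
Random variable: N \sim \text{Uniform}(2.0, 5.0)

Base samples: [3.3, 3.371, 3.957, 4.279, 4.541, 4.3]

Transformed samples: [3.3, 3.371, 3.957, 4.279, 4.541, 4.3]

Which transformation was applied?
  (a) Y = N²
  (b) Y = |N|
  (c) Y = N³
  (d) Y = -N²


Checking option (b) Y = |N|:
  N = 3.3 -> Y = 3.3 ✓
  N = 3.371 -> Y = 3.371 ✓
  N = 3.957 -> Y = 3.957 ✓
All samples match this transformation.

(b) |N|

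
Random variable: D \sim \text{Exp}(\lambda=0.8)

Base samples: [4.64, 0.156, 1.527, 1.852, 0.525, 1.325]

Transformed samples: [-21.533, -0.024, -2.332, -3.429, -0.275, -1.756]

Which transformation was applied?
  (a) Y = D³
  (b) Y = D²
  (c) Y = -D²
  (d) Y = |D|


Checking option (c) Y = -D²:
  D = 4.64 -> Y = -21.533 ✓
  D = 0.156 -> Y = -0.024 ✓
  D = 1.527 -> Y = -2.332 ✓
All samples match this transformation.

(c) -D²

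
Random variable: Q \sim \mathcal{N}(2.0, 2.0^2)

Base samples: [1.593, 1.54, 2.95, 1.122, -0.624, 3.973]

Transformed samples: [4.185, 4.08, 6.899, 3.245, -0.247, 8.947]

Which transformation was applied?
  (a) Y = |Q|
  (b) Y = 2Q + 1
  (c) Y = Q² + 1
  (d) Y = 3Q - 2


Checking option (b) Y = 2Q + 1:
  Q = 1.593 -> Y = 4.185 ✓
  Q = 1.54 -> Y = 4.08 ✓
  Q = 2.95 -> Y = 6.899 ✓
All samples match this transformation.

(b) 2Q + 1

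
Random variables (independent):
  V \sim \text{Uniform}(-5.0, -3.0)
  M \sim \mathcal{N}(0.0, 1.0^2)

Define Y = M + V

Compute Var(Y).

For independent RVs: Var(aX + bY) = a²Var(X) + b²Var(Y)
Var(V) = 0.33333333
Var(M) = 1
Var(Y) = 1²*0.33333333 + 1²*1
= 1*0.33333333 + 1*1 = 1.3333333

1.3333333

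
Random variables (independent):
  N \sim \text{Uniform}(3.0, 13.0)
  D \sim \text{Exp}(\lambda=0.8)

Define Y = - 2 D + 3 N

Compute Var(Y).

For independent RVs: Var(aX + bY) = a²Var(X) + b²Var(Y)
Var(N) = 8.3333333
Var(D) = 1.5625
Var(Y) = 3²*8.3333333 + (-2)²*1.5625
= 9*8.3333333 + 4*1.5625 = 81.25

81.25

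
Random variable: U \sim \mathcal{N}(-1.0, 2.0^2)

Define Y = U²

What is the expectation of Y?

Using E[X²] = Var(X) + (E[X])²:
E[U] = -1
Var(U) = 2.0^2 = 4
E[U²] = 4 + (-1)² = 4 + 1 = 5

5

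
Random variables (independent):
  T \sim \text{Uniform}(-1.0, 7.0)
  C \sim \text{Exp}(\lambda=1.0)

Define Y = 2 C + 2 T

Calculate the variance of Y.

For independent RVs: Var(aX + bY) = a²Var(X) + b²Var(Y)
Var(T) = 5.3333333
Var(C) = 1
Var(Y) = 2²*5.3333333 + 2²*1
= 4*5.3333333 + 4*1 = 25.333333

25.333333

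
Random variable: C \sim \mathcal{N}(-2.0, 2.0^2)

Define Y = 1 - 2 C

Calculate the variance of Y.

For Y = aC + b: Var(Y) = a² * Var(C)
Var(C) = 2.0^2 = 4
Var(Y) = (-2)² * 4 = 4 * 4 = 16

16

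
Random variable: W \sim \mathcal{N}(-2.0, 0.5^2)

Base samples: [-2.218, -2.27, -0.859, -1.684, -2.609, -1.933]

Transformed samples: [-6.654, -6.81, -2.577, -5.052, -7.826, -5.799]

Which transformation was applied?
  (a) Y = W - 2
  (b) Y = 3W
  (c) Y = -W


Checking option (b) Y = 3W:
  W = -2.218 -> Y = -6.654 ✓
  W = -2.27 -> Y = -6.81 ✓
  W = -0.859 -> Y = -2.577 ✓
All samples match this transformation.

(b) 3W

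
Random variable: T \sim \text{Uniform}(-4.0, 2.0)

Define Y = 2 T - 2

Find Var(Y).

For Y = aT + b: Var(Y) = a² * Var(T)
Var(T) = (2 + 4)^2/12 = 3
Var(Y) = 2² * 3 = 4 * 3 = 12

12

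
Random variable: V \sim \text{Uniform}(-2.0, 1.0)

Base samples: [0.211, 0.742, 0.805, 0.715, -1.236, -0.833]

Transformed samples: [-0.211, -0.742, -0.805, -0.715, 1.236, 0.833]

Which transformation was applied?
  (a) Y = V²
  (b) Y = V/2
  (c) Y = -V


Checking option (c) Y = -V:
  V = 0.211 -> Y = -0.211 ✓
  V = 0.742 -> Y = -0.742 ✓
  V = 0.805 -> Y = -0.805 ✓
All samples match this transformation.

(c) -V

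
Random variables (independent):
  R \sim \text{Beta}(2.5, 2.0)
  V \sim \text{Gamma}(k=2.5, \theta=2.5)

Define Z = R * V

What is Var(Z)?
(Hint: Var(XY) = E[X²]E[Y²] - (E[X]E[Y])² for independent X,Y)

Var(XY) = E[X²]E[Y²] - (E[X]E[Y])²
E[R] = 0.55555556, Var(R) = 0.044893378
E[V] = 6.25, Var(V) = 15.625
E[R²] = 0.044893378 + 0.55555556² = 0.35353535
E[V²] = 15.625 + 6.25² = 54.6875
Var(Z) = 0.35353535*54.6875 - (0.55555556*6.25)²
= 19.333965 - 12.056327 = 7.2776375

7.2776375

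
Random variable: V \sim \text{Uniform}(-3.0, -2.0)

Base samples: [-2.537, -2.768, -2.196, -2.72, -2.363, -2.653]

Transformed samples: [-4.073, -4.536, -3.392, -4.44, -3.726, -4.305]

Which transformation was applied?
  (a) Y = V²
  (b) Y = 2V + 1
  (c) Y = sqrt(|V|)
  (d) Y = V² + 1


Checking option (b) Y = 2V + 1:
  V = -2.537 -> Y = -4.073 ✓
  V = -2.768 -> Y = -4.536 ✓
  V = -2.196 -> Y = -3.392 ✓
All samples match this transformation.

(b) 2V + 1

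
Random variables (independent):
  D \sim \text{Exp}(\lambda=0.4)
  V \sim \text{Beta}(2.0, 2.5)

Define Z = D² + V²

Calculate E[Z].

E[Z] = E[D²] + E[V²]
E[D²] = Var(D) + E[D]² = 6.25 + 6.25 = 12.5
E[V²] = Var(V) + E[V]² = 0.044893378 + 0.19753086 = 0.24242424
E[Z] = 12.5 + 0.24242424 = 12.742424

12.742424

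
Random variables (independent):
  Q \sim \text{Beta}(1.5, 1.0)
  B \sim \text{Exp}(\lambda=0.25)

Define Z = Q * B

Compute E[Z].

For independent RVs: E[XY] = E[X]*E[Y]
E[Q] = 0.6
E[B] = 4
E[Z] = 0.6 * 4 = 2.4

2.4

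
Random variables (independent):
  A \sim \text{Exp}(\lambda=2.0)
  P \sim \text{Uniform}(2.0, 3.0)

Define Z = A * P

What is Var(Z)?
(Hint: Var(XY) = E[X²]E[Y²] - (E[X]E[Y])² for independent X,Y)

Var(XY) = E[X²]E[Y²] - (E[X]E[Y])²
E[A] = 0.5, Var(A) = 0.25
E[P] = 2.5, Var(P) = 0.083333333
E[A²] = 0.25 + 0.5² = 0.5
E[P²] = 0.083333333 + 2.5² = 6.3333333
Var(Z) = 0.5*6.3333333 - (0.5*2.5)²
= 3.1666667 - 1.5625 = 1.6041667

1.6041667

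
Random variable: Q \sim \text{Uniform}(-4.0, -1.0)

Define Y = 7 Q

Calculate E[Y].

For Y = 7Q:
E[Y] = 7 * E[Q]
E[Q] = (-4 - 1)/2 = -2.5
E[Y] = 7 * (-2.5) = -17.5

-17.5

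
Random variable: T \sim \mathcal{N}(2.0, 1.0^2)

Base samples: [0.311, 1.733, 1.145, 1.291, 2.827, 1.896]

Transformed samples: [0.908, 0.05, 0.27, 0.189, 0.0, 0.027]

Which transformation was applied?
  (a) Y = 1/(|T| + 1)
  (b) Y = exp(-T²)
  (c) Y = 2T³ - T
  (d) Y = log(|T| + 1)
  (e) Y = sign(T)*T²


Checking option (b) Y = exp(-T²):
  T = 0.311 -> Y = 0.908 ✓
  T = 1.733 -> Y = 0.05 ✓
  T = 1.145 -> Y = 0.27 ✓
All samples match this transformation.

(b) exp(-T²)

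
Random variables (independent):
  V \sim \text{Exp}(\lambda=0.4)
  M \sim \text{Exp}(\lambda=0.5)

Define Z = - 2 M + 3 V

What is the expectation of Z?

E[Z] = 3*E[V] - 2*E[M]
E[V] = 2.5
E[M] = 2
E[Z] = 3*2.5 - 2*2 = 3.5

3.5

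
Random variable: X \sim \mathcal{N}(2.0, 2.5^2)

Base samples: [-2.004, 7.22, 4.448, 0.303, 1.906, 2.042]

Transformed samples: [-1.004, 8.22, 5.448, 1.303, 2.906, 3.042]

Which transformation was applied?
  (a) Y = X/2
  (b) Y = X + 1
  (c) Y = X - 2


Checking option (b) Y = X + 1:
  X = -2.004 -> Y = -1.004 ✓
  X = 7.22 -> Y = 8.22 ✓
  X = 4.448 -> Y = 5.448 ✓
All samples match this transformation.

(b) X + 1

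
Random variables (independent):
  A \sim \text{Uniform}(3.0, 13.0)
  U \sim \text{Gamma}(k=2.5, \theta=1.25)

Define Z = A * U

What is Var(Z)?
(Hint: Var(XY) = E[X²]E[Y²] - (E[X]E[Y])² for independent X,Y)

Var(XY) = E[X²]E[Y²] - (E[X]E[Y])²
E[A] = 8, Var(A) = 8.3333333
E[U] = 3.125, Var(U) = 3.90625
E[A²] = 8.3333333 + 8² = 72.333333
E[U²] = 3.90625 + 3.125² = 13.671875
Var(Z) = 72.333333*13.671875 - (8*3.125)²
= 988.93229 - 625 = 363.93229

363.93229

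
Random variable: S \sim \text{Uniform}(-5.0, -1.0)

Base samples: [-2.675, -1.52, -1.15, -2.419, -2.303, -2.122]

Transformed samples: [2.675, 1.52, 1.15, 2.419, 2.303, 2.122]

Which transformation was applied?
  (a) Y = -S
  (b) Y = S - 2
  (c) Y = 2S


Checking option (a) Y = -S:
  S = -2.675 -> Y = 2.675 ✓
  S = -1.52 -> Y = 1.52 ✓
  S = -1.15 -> Y = 1.15 ✓
All samples match this transformation.

(a) -S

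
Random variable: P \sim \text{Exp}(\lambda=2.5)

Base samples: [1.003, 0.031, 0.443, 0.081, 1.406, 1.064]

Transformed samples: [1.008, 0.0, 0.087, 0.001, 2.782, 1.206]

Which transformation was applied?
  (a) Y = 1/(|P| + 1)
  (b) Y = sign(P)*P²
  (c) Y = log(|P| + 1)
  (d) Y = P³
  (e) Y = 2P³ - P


Checking option (d) Y = P³:
  P = 1.003 -> Y = 1.008 ✓
  P = 0.031 -> Y = 0.0 ✓
  P = 0.443 -> Y = 0.087 ✓
All samples match this transformation.

(d) P³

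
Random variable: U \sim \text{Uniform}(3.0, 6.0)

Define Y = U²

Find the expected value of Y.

Using E[X²] = Var(X) + (E[X])²:
E[U] = 4.5
Var(U) = (6 - 3)^2/12 = 0.75
E[U²] = 0.75 + 4.5² = 0.75 + 20.25 = 21

21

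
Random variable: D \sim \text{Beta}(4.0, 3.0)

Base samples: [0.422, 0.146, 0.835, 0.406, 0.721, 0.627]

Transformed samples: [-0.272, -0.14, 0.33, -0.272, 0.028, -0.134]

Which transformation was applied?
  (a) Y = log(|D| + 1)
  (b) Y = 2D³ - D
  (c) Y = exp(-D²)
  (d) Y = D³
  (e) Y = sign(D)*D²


Checking option (b) Y = 2D³ - D:
  D = 0.422 -> Y = -0.272 ✓
  D = 0.146 -> Y = -0.14 ✓
  D = 0.835 -> Y = 0.33 ✓
All samples match this transformation.

(b) 2D³ - D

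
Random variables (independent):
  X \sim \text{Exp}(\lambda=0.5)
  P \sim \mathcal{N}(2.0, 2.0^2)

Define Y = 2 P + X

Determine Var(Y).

For independent RVs: Var(aX + bY) = a²Var(X) + b²Var(Y)
Var(X) = 4
Var(P) = 4
Var(Y) = 1²*4 + 2²*4
= 1*4 + 4*4 = 20

20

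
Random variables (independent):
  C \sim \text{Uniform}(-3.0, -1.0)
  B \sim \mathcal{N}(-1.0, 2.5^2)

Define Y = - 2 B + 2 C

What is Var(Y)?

For independent RVs: Var(aX + bY) = a²Var(X) + b²Var(Y)
Var(C) = 0.33333333
Var(B) = 6.25
Var(Y) = 2²*0.33333333 + (-2)²*6.25
= 4*0.33333333 + 4*6.25 = 26.333333

26.333333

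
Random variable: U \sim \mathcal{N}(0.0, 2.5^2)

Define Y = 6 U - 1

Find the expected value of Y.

For Y = 6U - 1:
E[Y] = 6 * E[U] - 1
E[U] = 0.0 = 0
E[Y] = 6 * 0 - 1 = -1

-1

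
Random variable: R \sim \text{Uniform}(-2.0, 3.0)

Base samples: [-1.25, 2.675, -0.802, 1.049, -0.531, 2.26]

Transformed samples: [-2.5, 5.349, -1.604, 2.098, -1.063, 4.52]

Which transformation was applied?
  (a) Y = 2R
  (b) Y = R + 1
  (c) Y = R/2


Checking option (a) Y = 2R:
  R = -1.25 -> Y = -2.5 ✓
  R = 2.675 -> Y = 5.349 ✓
  R = -0.802 -> Y = -1.604 ✓
All samples match this transformation.

(a) 2R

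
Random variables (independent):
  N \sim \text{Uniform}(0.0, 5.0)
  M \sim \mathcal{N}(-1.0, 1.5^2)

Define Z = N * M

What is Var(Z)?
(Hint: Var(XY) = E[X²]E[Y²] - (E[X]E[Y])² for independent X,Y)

Var(XY) = E[X²]E[Y²] - (E[X]E[Y])²
E[N] = 2.5, Var(N) = 2.0833333
E[M] = -1, Var(M) = 2.25
E[N²] = 2.0833333 + 2.5² = 8.3333333
E[M²] = 2.25 + (-1)² = 3.25
Var(Z) = 8.3333333*3.25 - (2.5*(-1))²
= 27.083333 - 6.25 = 20.833333

20.833333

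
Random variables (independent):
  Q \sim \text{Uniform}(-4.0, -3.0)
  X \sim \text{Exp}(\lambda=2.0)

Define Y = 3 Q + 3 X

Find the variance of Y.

For independent RVs: Var(aX + bY) = a²Var(X) + b²Var(Y)
Var(Q) = 0.083333333
Var(X) = 0.25
Var(Y) = 3²*0.083333333 + 3²*0.25
= 9*0.083333333 + 9*0.25 = 3

3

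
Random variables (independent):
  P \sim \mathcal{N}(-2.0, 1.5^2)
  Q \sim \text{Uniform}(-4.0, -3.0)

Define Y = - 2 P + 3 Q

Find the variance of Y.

For independent RVs: Var(aX + bY) = a²Var(X) + b²Var(Y)
Var(P) = 2.25
Var(Q) = 0.083333333
Var(Y) = (-2)²*2.25 + 3²*0.083333333
= 4*2.25 + 9*0.083333333 = 9.75

9.75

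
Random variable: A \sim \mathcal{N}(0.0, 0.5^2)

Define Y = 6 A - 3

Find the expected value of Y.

For Y = 6A - 3:
E[Y] = 6 * E[A] - 3
E[A] = 0.0 = 0
E[Y] = 6 * 0 - 3 = -3

-3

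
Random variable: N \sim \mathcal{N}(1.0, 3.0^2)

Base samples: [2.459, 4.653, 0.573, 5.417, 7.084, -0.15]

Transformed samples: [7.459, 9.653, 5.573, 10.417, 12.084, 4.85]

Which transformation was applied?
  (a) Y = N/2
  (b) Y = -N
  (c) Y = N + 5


Checking option (c) Y = N + 5:
  N = 2.459 -> Y = 7.459 ✓
  N = 4.653 -> Y = 9.653 ✓
  N = 0.573 -> Y = 5.573 ✓
All samples match this transformation.

(c) N + 5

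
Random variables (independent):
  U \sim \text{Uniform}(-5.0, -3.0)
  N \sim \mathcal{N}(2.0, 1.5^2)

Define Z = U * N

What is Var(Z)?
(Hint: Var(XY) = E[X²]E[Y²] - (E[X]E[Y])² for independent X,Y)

Var(XY) = E[X²]E[Y²] - (E[X]E[Y])²
E[U] = -4, Var(U) = 0.33333333
E[N] = 2, Var(N) = 2.25
E[U²] = 0.33333333 + (-4)² = 16.333333
E[N²] = 2.25 + 2² = 6.25
Var(Z) = 16.333333*6.25 - (-4*2)²
= 102.08333 - 64 = 38.083333

38.083333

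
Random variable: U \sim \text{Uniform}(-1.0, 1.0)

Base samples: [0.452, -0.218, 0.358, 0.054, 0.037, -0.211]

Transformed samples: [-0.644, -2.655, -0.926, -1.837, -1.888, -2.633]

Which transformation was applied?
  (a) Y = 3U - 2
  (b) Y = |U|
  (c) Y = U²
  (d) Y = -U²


Checking option (a) Y = 3U - 2:
  U = 0.452 -> Y = -0.644 ✓
  U = -0.218 -> Y = -2.655 ✓
  U = 0.358 -> Y = -0.926 ✓
All samples match this transformation.

(a) 3U - 2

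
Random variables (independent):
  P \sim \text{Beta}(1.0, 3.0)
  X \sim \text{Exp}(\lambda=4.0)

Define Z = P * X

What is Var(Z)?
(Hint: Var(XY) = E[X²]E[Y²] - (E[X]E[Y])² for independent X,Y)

Var(XY) = E[X²]E[Y²] - (E[X]E[Y])²
E[P] = 0.25, Var(P) = 0.0375
E[X] = 0.25, Var(X) = 0.0625
E[P²] = 0.0375 + 0.25² = 0.1
E[X²] = 0.0625 + 0.25² = 0.125
Var(Z) = 0.1*0.125 - (0.25*0.25)²
= 0.0125 - 0.00390625 = 0.00859375

0.00859375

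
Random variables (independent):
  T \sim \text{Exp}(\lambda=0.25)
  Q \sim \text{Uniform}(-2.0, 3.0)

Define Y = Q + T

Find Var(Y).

For independent RVs: Var(aX + bY) = a²Var(X) + b²Var(Y)
Var(T) = 16
Var(Q) = 2.0833333
Var(Y) = 1²*16 + 1²*2.0833333
= 1*16 + 1*2.0833333 = 18.083333

18.083333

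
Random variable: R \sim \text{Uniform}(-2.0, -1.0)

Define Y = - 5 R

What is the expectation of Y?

For Y = -5R:
E[Y] = -5 * E[R]
E[R] = (-2 - 1)/2 = -1.5
E[Y] = -5 * (-1.5) = 7.5

7.5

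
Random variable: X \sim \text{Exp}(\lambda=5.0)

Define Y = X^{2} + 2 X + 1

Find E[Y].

E[Y] = 1*E[X²] + 2*E[X] + 1
E[X] = 0.2
E[X²] = Var(X) + (E[X])² = 0.04 + 0.04 = 0.08
E[Y] = 1*0.08 + 2*0.2 + 1 = 1.48

1.48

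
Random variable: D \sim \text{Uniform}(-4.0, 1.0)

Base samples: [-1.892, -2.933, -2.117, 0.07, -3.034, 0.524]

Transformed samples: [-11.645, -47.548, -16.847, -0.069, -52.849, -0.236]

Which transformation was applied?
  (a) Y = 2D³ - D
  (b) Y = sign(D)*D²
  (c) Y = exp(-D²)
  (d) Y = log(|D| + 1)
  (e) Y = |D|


Checking option (a) Y = 2D³ - D:
  D = -1.892 -> Y = -11.645 ✓
  D = -2.933 -> Y = -47.548 ✓
  D = -2.117 -> Y = -16.847 ✓
All samples match this transformation.

(a) 2D³ - D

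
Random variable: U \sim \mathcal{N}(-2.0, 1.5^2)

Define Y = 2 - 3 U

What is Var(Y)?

For Y = aU + b: Var(Y) = a² * Var(U)
Var(U) = 1.5^2 = 2.25
Var(Y) = (-3)² * 2.25 = 9 * 2.25 = 20.25

20.25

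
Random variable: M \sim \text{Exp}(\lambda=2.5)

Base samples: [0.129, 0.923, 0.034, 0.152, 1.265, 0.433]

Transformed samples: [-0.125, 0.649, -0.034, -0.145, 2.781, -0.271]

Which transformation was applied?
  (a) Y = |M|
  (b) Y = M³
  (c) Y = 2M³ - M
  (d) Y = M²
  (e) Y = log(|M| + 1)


Checking option (c) Y = 2M³ - M:
  M = 0.129 -> Y = -0.125 ✓
  M = 0.923 -> Y = 0.649 ✓
  M = 0.034 -> Y = -0.034 ✓
All samples match this transformation.

(c) 2M³ - M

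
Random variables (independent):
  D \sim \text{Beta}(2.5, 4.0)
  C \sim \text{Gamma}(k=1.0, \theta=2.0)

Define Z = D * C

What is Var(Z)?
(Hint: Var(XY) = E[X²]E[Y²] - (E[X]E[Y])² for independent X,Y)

Var(XY) = E[X²]E[Y²] - (E[X]E[Y])²
E[D] = 0.38461538, Var(D) = 0.031558185
E[C] = 2, Var(C) = 4
E[D²] = 0.031558185 + 0.38461538² = 0.17948718
E[C²] = 4 + 2² = 8
Var(Z) = 0.17948718*8 - (0.38461538*2)²
= 1.4358974 - 0.59171598 = 0.84418146

0.84418146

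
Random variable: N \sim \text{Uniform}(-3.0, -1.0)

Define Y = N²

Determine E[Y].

E[N²] = Var(N) + (E[N])² = 0.33333333 + 4 = 4.3333333

4.3333333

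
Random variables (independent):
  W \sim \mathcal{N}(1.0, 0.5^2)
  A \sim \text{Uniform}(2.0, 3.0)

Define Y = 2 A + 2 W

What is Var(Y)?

For independent RVs: Var(aX + bY) = a²Var(X) + b²Var(Y)
Var(W) = 0.25
Var(A) = 0.083333333
Var(Y) = 2²*0.25 + 2²*0.083333333
= 4*0.25 + 4*0.083333333 = 1.3333333

1.3333333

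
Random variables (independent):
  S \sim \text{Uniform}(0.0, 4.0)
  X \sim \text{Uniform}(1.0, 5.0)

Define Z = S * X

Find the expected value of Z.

For independent RVs: E[XY] = E[X]*E[Y]
E[S] = 2
E[X] = 3
E[Z] = 2 * 3 = 6

6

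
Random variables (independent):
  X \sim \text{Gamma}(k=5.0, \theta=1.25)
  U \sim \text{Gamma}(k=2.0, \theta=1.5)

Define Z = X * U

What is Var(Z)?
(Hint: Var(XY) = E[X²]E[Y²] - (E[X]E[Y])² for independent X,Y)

Var(XY) = E[X²]E[Y²] - (E[X]E[Y])²
E[X] = 6.25, Var(X) = 7.8125
E[U] = 3, Var(U) = 4.5
E[X²] = 7.8125 + 6.25² = 46.875
E[U²] = 4.5 + 3² = 13.5
Var(Z) = 46.875*13.5 - (6.25*3)²
= 632.8125 - 351.5625 = 281.25

281.25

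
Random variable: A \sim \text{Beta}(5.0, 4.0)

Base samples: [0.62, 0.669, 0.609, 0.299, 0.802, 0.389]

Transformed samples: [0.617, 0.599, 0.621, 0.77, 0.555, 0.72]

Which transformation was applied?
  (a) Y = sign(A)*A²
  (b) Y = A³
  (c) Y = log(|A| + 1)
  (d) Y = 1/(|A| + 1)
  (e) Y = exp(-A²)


Checking option (d) Y = 1/(|A| + 1):
  A = 0.62 -> Y = 0.617 ✓
  A = 0.669 -> Y = 0.599 ✓
  A = 0.609 -> Y = 0.621 ✓
All samples match this transformation.

(d) 1/(|A| + 1)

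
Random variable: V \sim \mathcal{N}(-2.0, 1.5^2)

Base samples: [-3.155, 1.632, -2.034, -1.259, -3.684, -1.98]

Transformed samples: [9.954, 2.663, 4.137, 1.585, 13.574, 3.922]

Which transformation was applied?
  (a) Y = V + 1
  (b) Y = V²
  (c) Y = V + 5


Checking option (b) Y = V²:
  V = -3.155 -> Y = 9.954 ✓
  V = 1.632 -> Y = 2.663 ✓
  V = -2.034 -> Y = 4.137 ✓
All samples match this transformation.

(b) V²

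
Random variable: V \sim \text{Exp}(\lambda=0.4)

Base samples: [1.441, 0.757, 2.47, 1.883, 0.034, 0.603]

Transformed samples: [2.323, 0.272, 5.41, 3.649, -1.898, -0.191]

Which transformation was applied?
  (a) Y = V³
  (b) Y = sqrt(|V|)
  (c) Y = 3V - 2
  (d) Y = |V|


Checking option (c) Y = 3V - 2:
  V = 1.441 -> Y = 2.323 ✓
  V = 0.757 -> Y = 0.272 ✓
  V = 2.47 -> Y = 5.41 ✓
All samples match this transformation.

(c) 3V - 2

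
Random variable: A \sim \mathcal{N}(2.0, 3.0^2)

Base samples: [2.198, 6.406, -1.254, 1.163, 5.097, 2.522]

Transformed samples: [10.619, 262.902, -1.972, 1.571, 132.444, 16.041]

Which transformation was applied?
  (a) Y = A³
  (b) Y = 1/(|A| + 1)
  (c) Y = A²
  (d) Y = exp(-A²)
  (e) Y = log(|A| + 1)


Checking option (a) Y = A³:
  A = 2.198 -> Y = 10.619 ✓
  A = 6.406 -> Y = 262.902 ✓
  A = -1.254 -> Y = -1.972 ✓
All samples match this transformation.

(a) A³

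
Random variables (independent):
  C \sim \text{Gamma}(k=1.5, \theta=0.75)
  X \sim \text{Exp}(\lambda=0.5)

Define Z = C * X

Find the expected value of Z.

For independent RVs: E[XY] = E[X]*E[Y]
E[C] = 1.125
E[X] = 2
E[Z] = 1.125 * 2 = 2.25

2.25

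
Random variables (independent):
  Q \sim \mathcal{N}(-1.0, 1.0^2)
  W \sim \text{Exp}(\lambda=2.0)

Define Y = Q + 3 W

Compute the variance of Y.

For independent RVs: Var(aX + bY) = a²Var(X) + b²Var(Y)
Var(Q) = 1
Var(W) = 0.25
Var(Y) = 1²*1 + 3²*0.25
= 1*1 + 9*0.25 = 3.25

3.25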